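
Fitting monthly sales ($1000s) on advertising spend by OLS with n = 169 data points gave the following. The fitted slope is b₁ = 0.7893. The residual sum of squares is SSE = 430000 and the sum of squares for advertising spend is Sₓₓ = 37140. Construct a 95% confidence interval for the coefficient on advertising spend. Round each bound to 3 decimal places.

(0.269, 1.309)

MSE = SSE/(n − 2) = 430000/167 = 2574.85.
SE(b₁) = √(MSE/Sₓₓ) = √(2574.85/37140) = 0.263303.
df = n − 2 = 167.
t* = t_{0.025, 167} = 1.974271.
Margin = t* × SE = 1.974271 × 0.263303 = 0.51983.
CI: 0.7893 ± 0.51983 → (0.269, 1.309).
With 95% confidence, each one-unit increase in advertising spend is associated with a change of between 0.269 and 1.309 $1000s in monthly sales.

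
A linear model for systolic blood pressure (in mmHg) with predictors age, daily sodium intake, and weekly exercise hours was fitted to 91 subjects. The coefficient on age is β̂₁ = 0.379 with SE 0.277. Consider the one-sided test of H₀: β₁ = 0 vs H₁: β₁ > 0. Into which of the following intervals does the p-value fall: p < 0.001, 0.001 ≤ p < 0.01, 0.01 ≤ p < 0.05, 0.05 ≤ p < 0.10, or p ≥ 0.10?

t = 0.379 / 0.277 = 1.368.
df = n − k − 1 = 91 − 3 − 1 = 87.
One-sided p = P(T_{87} > t) ≈ 0.0874.
So 0.05 ≤ p < 0.10.

0.05 ≤ p < 0.10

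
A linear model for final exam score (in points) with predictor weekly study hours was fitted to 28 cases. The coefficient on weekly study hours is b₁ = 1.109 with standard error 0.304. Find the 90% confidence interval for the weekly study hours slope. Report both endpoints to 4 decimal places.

(0.5905, 1.6275)

df = n − 2 = 28 − 2 = 26.
t* = t_{0.05, 26} = 1.705618.
Margin = t* × SE = 1.705618 × 0.304 = 0.518508.
CI: 1.109 ± 0.518508 → (0.5905, 1.6275).
With 90% confidence, each one-unit increase in weekly study hours is associated with a change of between 0.5905 and 1.6275 points in final exam score.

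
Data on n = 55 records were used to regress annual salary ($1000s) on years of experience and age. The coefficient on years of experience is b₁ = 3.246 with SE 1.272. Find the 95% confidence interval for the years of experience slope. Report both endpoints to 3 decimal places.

(0.694, 5.798)

df = n − k − 1 = 55 − 2 − 1 = 52.
t* = t_{0.025, 52} = 2.006647.
Margin = t* × SE = 2.006647 × 1.272 = 2.55245.
CI: 3.246 ± 2.55245 → (0.694, 5.798).
With 95% confidence, each one-unit increase in years of experience is associated with a change of between 0.694 and 5.798 $1000s in annual salary, holding the other predictors fixed.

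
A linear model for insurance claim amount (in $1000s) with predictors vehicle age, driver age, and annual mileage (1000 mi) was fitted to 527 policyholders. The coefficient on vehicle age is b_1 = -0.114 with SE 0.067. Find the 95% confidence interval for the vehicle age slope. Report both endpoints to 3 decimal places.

(-0.246, 0.018)

df = n − k − 1 = 527 − 3 − 1 = 523.
t* = t_{0.025, 523} = 1.96451.
Margin = t* × SE = 1.96451 × 0.067 = 0.13162.
CI: -0.114 ± 0.13162 → (-0.246, 0.018).
With 95% confidence, each one-unit increase in vehicle age is associated with a change of between -0.246 and 0.018 $1000s in insurance claim amount, holding the other predictors fixed.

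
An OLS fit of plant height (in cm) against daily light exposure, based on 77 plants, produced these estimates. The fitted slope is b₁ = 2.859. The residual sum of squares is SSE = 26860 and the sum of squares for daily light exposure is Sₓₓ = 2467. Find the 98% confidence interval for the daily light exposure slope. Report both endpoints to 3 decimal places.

MSE = SSE/(n − 2) = 26860/75 = 358.133.
SE(b₁) = √(MSE/Sₓₓ) = √(358.133/2467) = 0.381011.
df = n − 2 = 75.
t* = t_{0.01, 75} = 2.377102.
Margin = t* × SE = 2.377102 × 0.381011 = 0.90570.
CI: 2.859 ± 0.90570 → (1.953, 3.765).
With 98% confidence, each one-unit increase in daily light exposure is associated with a change of between 1.953 and 3.765 cm in plant height.

(1.953, 3.765)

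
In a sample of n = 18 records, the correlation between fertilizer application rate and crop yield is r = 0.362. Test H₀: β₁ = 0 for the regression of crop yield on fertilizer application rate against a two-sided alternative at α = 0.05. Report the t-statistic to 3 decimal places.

t = 1.553

t = r·√(n − 2)/√(1 − r²) = 0.362·√16/√0.868956 = 1.553.
df = n − 2 = 16.
Two-sided p ≈ 0.1399, which is ≥ 0.05, so fail to reject H₀.
The data do not give significant evidence of a linear association between fertilizer application rate and crop yield.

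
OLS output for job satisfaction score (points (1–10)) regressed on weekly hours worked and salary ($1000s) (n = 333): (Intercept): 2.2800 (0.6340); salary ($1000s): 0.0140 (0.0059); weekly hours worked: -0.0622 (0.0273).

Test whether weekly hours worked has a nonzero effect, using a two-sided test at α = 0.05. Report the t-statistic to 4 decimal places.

t = -2.2784

Read off: b = -0.0622, SE = 0.0273 for weekly hours worked.
H₀: β₁ = 0 vs H₁: β₁ ≠ 0.
t = -0.0622 / 0.0273 = -2.2784.
df = n − k − 1 = 333 − 2 − 1 = 330.
Two-sided p ≈ 0.0233, which is < 0.05, so reject H₀.
There is evidence that weekly hours worked is associated with job satisfaction score, holding the other predictors fixed.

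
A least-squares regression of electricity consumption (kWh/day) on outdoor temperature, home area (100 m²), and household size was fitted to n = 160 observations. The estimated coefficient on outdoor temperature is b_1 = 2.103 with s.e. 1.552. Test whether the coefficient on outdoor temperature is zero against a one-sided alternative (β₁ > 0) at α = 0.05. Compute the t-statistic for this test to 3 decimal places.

H₀: β₁ = 0 vs H₁: β₁ > 0.
t = (b_1 − β₁⁰)/SE = 2.103 / 1.552 = 1.355.
df = n − k − 1 = 160 − 3 − 1 = 156.
One-sided p ≈ 0.0887, which is ≥ 0.05, so fail to reject H₀.
The data do not give significant evidence that the true slope on outdoor temperature is positive, holding the other predictors fixed.

t = 1.355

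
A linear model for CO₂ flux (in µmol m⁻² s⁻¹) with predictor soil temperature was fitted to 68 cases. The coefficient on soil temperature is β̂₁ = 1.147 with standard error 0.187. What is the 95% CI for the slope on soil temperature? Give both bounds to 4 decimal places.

(0.7736, 1.5204)

df = n − 2 = 68 − 2 = 66.
t* = t_{0.025, 66} = 1.996564.
Margin = t* × SE = 1.996564 × 0.187 = 0.373358.
CI: 1.147 ± 0.373358 → (0.7736, 1.5204).
With 95% confidence, each one-unit increase in soil temperature is associated with a change of between 0.7736 and 1.5204 µmol m⁻² s⁻¹ in CO₂ flux.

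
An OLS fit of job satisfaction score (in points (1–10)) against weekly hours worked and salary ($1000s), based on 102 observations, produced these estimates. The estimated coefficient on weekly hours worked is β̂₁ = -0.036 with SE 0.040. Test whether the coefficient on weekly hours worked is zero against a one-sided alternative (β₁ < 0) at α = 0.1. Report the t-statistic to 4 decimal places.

H₀: β₁ = 0 vs H₁: β₁ < 0.
t = (β̂₁ − β₁⁰)/SE = -0.036 / 0.040 = -0.9000.
df = n − k − 1 = 102 − 2 − 1 = 99.
One-sided p ≈ 0.1852, which is ≥ 0.1, so fail to reject H₀.
The data do not give significant evidence that the true slope on weekly hours worked is negative, holding the other predictors fixed.

t = -0.9000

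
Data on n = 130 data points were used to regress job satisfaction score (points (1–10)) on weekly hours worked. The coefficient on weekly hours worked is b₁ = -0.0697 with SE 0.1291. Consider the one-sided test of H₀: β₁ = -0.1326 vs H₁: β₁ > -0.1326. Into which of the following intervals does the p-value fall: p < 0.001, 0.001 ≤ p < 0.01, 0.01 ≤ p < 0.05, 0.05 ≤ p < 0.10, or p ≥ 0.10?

t = (-0.0697 − (-0.1326)) / 0.1291 = 0.487.
df = n − 2 = 130 − 2 = 128.
One-sided p = P(T_{128} > t) ≈ 0.3135.
So p ≥ 0.10.

p ≥ 0.10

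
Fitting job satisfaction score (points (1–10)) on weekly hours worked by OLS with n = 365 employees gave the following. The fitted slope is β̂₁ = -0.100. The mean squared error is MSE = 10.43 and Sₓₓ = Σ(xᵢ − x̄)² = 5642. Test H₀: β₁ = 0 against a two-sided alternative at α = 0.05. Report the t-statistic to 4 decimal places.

t = -2.3258

SE(β̂₁) = √(MSE/Sₓₓ) = √(10.43/5642) = 0.0429958.
t = -0.100 / 0.0429958 = -2.3258.
df = n − 2 = 363.
Two-sided p ≈ 0.0206, which is < 0.05, so reject H₀.
There is evidence that weekly hours worked is associated with job satisfaction score.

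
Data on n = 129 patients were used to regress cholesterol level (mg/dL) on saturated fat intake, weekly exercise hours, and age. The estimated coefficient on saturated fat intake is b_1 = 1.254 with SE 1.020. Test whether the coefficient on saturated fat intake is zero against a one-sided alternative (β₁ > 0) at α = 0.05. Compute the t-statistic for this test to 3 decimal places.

H₀: β₁ = 0 vs H₁: β₁ > 0.
t = (b_1 − β₁⁰)/SE = 1.254 / 1.020 = 1.229.
df = n − k − 1 = 129 − 3 − 1 = 125.
One-sided p ≈ 0.1106, which is ≥ 0.05, so fail to reject H₀.
The data do not give significant evidence that the true slope on saturated fat intake is positive, holding the other predictors fixed.

t = 1.229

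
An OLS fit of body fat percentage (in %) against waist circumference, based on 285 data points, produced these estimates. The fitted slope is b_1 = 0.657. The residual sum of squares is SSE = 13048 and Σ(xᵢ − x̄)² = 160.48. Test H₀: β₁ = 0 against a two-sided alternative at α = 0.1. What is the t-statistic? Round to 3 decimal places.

t = 1.226

MSE = SSE/(n − 2) = 13048/283 = 46.106.
SE(b_1) = √(MSE/Sₓₓ) = √(46.106/160.48) = 0.536004.
t = 0.657 / 0.536004 = 1.226.
df = n − 2 = 283.
Two-sided p ≈ 0.2213, which is ≥ 0.1, so fail to reject H₀.
The data do not give significant evidence of an association between waist circumference and body fat percentage.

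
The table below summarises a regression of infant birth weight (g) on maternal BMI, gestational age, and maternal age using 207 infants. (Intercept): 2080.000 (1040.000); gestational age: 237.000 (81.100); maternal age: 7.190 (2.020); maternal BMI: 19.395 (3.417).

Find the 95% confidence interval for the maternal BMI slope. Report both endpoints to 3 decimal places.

(12.658, 26.132)

Read off: b = 19.395, SE = 3.417 for maternal BMI.
df = n − k − 1 = 207 − 3 − 1 = 203.
t* = t_{0.025, 203} = 1.971719.
Margin = t* × SE = 1.971719 × 3.417 = 6.73736.
CI: 19.395 ± 6.73736 → (12.658, 26.132).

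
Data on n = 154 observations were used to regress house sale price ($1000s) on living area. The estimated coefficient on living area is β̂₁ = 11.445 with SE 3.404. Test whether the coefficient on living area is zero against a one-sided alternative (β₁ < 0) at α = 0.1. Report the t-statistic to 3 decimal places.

t = 3.362

H₀: β₁ = 0 vs H₁: β₁ < 0.
t = (β̂₁ − β₁⁰)/SE = 11.445 / 3.404 = 3.362.
df = n − 2 = 154 − 2 = 152.
One-sided p ≈ 0.9995, which is ≥ 0.1, so fail to reject H₀.
The data do not give significant evidence that the true slope on living area is negative.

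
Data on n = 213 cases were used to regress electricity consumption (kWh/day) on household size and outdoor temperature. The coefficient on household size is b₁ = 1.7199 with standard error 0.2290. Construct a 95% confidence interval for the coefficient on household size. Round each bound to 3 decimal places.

(1.268, 2.171)

df = n − k − 1 = 213 − 2 − 1 = 210.
t* = t_{0.025, 210} = 1.971325.
Margin = t* × SE = 1.971325 × 0.2290 = 0.45143.
CI: 1.7199 ± 0.45143 → (1.268, 2.171).
With 95% confidence, each one-unit increase in household size is associated with a change of between 1.268 and 2.171 kWh/day in electricity consumption, holding the other predictors fixed.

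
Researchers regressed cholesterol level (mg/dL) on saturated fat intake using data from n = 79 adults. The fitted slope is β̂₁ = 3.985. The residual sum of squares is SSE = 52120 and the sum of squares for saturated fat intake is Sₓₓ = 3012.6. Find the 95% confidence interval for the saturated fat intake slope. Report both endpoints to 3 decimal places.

(3.041, 4.929)

MSE = SSE/(n − 2) = 52120/77 = 676.883.
SE(β̂₁) = √(MSE/Sₓₓ) = √(676.883/3012.6) = 0.474008.
df = n − 2 = 77.
t* = t_{0.025, 77} = 1.991254.
Margin = t* × SE = 1.991254 × 0.474008 = 0.94387.
CI: 3.985 ± 0.94387 → (3.041, 4.929).
With 95% confidence, each one-unit increase in saturated fat intake is associated with a change of between 3.041 and 4.929 mg/dL in cholesterol level.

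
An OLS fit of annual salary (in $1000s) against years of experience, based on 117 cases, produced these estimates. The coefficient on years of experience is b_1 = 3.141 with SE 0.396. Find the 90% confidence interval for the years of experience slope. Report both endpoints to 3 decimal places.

(2.484, 3.798)

df = n − 2 = 117 − 2 = 115.
t* = t_{0.05, 115} = 1.658212.
Margin = t* × SE = 1.658212 × 0.396 = 0.65665.
CI: 3.141 ± 0.65665 → (2.484, 3.798).
With 90% confidence, each one-unit increase in years of experience is associated with a change of between 2.484 and 3.798 $1000s in annual salary.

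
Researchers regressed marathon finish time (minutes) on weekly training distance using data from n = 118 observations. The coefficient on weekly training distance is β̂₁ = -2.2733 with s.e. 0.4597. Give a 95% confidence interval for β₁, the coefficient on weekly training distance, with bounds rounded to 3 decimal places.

df = n − 2 = 118 − 2 = 116.
t* = t_{0.025, 116} = 1.980626.
Margin = t* × SE = 1.980626 × 0.4597 = 0.91049.
CI: -2.2733 ± 0.91049 → (-3.184, -1.363).
With 95% confidence, each one-unit increase in weekly training distance is associated with a change of between -3.184 and -1.363 minutes in marathon finish time.

(-3.184, -1.363)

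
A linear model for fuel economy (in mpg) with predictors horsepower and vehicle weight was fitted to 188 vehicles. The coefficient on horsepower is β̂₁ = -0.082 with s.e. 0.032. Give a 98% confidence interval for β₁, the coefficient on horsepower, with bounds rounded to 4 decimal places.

df = n − k − 1 = 188 − 2 − 1 = 185.
t* = t_{0.01, 185} = 2.346673.
Margin = t* × SE = 2.346673 × 0.032 = 0.075094.
CI: -0.082 ± 0.075094 → (-0.1571, -0.0069).
With 98% confidence, each one-unit increase in horsepower is associated with a change of between -0.1571 and -0.0069 mpg in fuel economy, holding the other predictors fixed.

(-0.1571, -0.0069)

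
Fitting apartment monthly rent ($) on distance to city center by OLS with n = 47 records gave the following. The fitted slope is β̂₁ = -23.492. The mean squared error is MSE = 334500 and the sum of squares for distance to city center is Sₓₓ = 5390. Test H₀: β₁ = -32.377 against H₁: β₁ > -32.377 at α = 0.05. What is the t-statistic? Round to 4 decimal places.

SE(β̂₁) = √(MSE/Sₓₓ) = √(334500/5390) = 7.87778.
t = (-23.492 − (-32.377)) / 7.87778 = 1.1279.
df = n − 2 = 45.
One-sided p ≈ 0.1327, which is ≥ 0.05, so fail to reject H₀.
The data do not give significant evidence that the true slope on distance to city center exceeds -32.377 $ per unit.

t = 1.1279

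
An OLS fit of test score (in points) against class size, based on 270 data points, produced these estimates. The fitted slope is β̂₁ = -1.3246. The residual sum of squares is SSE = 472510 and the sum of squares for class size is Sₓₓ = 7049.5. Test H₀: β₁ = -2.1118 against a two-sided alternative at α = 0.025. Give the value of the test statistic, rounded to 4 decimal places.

MSE = SSE/(n − 2) = 472510/268 = 1763.1.
SE(β̂₁) = √(MSE/Sₓₓ) = √(1763.1/7049.5) = 0.500102.
t = (-1.3246 − (-2.1118)) / 0.500102 = 1.5741.
df = n − 2 = 268.
Two-sided p ≈ 0.1166, which is ≥ 0.025, so fail to reject H₀.
The data are consistent with a true slope of -2.1118 points per unit of class size.

t = 1.5741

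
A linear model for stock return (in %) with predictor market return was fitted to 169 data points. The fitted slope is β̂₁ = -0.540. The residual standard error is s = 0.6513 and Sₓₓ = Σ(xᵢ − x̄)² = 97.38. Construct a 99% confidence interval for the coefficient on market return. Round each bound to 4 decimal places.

(-0.7120, -0.3680)

SE(β̂₁) = s/√Sₓₓ = 0.6513/√97.38 = 0.0660003.
df = n − 2 = 167.
t* = t_{0.005, 167} = 2.605589.
Margin = t* × SE = 2.605589 × 0.0660003 = 0.171970.
CI: -0.540 ± 0.171970 → (-0.7120, -0.3680).
With 99% confidence, each one-unit increase in market return is associated with a change of between -0.7120 and -0.3680 % in stock return.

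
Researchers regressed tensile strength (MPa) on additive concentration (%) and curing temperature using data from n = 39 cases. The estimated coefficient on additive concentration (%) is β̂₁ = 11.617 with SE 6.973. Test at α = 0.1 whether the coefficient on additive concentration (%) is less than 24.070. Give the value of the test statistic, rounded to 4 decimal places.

H₀: β₁ = 24.070 vs H₁: β₁ < 24.070.
t = (β̂₁ − β₁⁰)/SE = (11.617 − 24.070) / 6.973 = -1.7859.
df = n − k − 1 = 39 − 2 − 1 = 36.
One-sided p ≈ 0.0413, which is < 0.1, so reject H₀.
There is evidence that the true slope on additive concentration (%) is below 24.070 MPa per unit, holding the other predictors fixed.

t = -1.7859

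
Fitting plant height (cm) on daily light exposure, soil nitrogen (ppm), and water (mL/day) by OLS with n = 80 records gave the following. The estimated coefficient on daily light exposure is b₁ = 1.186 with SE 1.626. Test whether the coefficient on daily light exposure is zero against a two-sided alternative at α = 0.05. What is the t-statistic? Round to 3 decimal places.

t = 0.729

H₀: β₁ = 0 vs H₁: β₁ ≠ 0.
t = (b₁ − β₁⁰)/SE = 1.186 / 1.626 = 0.729.
df = n − k − 1 = 80 − 3 − 1 = 76.
Two-sided p ≈ 0.4680, which is ≥ 0.05, so fail to reject H₀.
The data do not give significant evidence of an association between daily light exposure and plant height, after adjusting for the other predictors.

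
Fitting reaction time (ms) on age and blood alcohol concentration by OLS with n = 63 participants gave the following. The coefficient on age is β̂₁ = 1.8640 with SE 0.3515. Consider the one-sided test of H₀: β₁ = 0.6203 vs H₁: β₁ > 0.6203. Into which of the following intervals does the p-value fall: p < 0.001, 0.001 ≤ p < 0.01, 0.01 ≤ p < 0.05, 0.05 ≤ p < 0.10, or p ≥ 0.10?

p < 0.001

t = (1.8640 − 0.6203) / 0.3515 = 3.538.
df = n − k − 1 = 63 − 2 − 1 = 60.
One-sided p = P(T_{60} > t) ≈ 0.0004.
So p < 0.001.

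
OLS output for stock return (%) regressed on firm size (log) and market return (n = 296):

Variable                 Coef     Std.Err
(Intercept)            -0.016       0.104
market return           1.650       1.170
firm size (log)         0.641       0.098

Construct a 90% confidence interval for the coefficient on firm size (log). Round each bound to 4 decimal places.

Read off: b = 0.641, SE = 0.098 for firm size (log).
df = n − k − 1 = 296 − 2 − 1 = 293.
t* = t_{0.05, 293} = 1.650071.
Margin = t* × SE = 1.650071 × 0.098 = 0.161707.
CI: 0.641 ± 0.161707 → (0.4793, 0.8027).

(0.4793, 0.8027)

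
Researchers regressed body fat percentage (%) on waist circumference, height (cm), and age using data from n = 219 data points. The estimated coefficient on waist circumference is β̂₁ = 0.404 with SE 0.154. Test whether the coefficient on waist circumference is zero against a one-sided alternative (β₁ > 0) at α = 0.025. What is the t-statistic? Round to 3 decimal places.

H₀: β₁ = 0 vs H₁: β₁ > 0.
t = (β̂₁ − β₁⁰)/SE = 0.404 / 0.154 = 2.623.
df = n − k − 1 = 219 − 3 − 1 = 215.
One-sided p ≈ 0.0047, which is < 0.025, so reject H₀.
There is evidence that the true slope on waist circumference is positive, holding the other predictors fixed.

t = 2.623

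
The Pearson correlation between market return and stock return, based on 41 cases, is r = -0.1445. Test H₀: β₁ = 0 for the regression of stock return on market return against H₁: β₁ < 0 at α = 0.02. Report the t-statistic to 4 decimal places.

t = r·√(n − 2)/√(1 − r²) = -0.1445·√39/√0.97912 = -0.9120.
df = n − 2 = 39.
One-sided p ≈ 0.1837, which is ≥ 0.02, so fail to reject H₀.
The data do not give significant evidence of a linear association between market return and stock return.

t = -0.9120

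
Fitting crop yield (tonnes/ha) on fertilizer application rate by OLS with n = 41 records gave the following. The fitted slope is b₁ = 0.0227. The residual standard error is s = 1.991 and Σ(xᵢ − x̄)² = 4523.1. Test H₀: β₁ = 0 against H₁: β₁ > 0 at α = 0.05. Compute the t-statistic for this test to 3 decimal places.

t = 0.767

SE(b₁) = s/√Sₓₓ = 1.991/√4523.1 = 0.0296042.
t = 0.0227 / 0.0296042 = 0.767.
df = n − 2 = 39.
One-sided p ≈ 0.2239, which is ≥ 0.05, so fail to reject H₀.
The data do not give significant evidence that the true slope on fertilizer application rate is positive.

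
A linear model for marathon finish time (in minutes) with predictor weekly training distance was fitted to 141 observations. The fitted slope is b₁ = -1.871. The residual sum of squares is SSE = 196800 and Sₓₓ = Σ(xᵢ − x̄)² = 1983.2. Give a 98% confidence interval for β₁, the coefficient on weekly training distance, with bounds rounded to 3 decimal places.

MSE = SSE/(n − 2) = 196800/139 = 1415.83.
SE(b₁) = √(MSE/Sₓₓ) = √(1415.83/1983.2) = 0.844932.
df = n − 2 = 139.
t* = t_{0.01, 139} = 2.353474.
Margin = t* × SE = 2.353474 × 0.844932 = 1.98853.
CI: -1.871 ± 1.98853 → (-3.860, 0.118).
With 98% confidence, each one-unit increase in weekly training distance is associated with a change of between -3.860 and 0.118 minutes in marathon finish time.

(-3.860, 0.118)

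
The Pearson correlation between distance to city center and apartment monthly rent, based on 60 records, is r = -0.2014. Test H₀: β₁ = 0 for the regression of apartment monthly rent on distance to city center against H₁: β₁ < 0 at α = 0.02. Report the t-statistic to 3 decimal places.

t = -1.566

t = r·√(n − 2)/√(1 − r²) = -0.2014·√58/√0.959438 = -1.566.
df = n − 2 = 58.
One-sided p ≈ 0.0614, which is ≥ 0.02, so fail to reject H₀.
The data do not give significant evidence of a linear association between distance to city center and apartment monthly rent.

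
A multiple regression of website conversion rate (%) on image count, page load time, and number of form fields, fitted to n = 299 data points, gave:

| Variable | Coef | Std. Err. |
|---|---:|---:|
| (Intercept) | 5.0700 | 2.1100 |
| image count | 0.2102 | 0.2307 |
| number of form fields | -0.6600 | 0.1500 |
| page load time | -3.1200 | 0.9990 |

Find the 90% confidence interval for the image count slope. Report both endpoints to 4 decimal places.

(-0.1705, 0.5909)

Read off: b = 0.2102, SE = 0.2307 for image count.
df = n − k − 1 = 299 − 3 − 1 = 295.
t* = t_{0.05, 295} = 1.650035.
Margin = t* × SE = 1.650035 × 0.2307 = 0.380663.
CI: 0.2102 ± 0.380663 → (-0.1705, 0.5909).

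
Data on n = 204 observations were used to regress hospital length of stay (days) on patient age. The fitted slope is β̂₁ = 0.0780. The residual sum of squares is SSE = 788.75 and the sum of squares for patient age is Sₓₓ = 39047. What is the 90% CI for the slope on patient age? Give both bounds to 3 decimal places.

MSE = SSE/(n − 2) = 788.75/202 = 3.9047.
SE(β̂₁) = √(MSE/Sₓₓ) = √(3.9047/39047) = 0.01.
df = n − 2 = 202.
t* = t_{0.05, 202} = 1.652432.
Margin = t* × SE = 1.652432 × 0.01 = 0.01652.
CI: 0.0780 ± 0.01652 → (0.061, 0.095).
With 90% confidence, each one-unit increase in patient age is associated with a change of between 0.061 and 0.095 days in hospital length of stay.

(0.061, 0.095)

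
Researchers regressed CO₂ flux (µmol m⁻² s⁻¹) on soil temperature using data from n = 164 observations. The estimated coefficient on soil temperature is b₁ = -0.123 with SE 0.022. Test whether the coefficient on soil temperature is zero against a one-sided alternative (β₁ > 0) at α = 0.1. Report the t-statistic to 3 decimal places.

t = -5.591

H₀: β₁ = 0 vs H₁: β₁ > 0.
t = (b₁ − β₁⁰)/SE = -0.123 / 0.022 = -5.591.
df = n − 2 = 164 − 2 = 162.
One-sided p ≈ 1.0000, which is ≥ 0.1, so fail to reject H₀.
The data do not give significant evidence that the true slope on soil temperature is positive.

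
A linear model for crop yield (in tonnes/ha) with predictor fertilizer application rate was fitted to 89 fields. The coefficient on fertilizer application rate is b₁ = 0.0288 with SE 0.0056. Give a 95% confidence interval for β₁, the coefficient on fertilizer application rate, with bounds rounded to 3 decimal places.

(0.018, 0.040)

df = n − 2 = 89 − 2 = 87.
t* = t_{0.025, 87} = 1.987608.
Margin = t* × SE = 1.987608 × 0.0056 = 0.01113.
CI: 0.0288 ± 0.01113 → (0.018, 0.040).
With 95% confidence, each one-unit increase in fertilizer application rate is associated with a change of between 0.018 and 0.040 tonnes/ha in crop yield.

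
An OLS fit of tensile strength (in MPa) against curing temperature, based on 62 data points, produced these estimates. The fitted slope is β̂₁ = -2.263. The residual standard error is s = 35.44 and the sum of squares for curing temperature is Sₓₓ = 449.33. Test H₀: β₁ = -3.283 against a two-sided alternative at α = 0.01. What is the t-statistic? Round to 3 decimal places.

SE(β̂₁) = s/√Sₓₓ = 35.44/√449.33 = 1.6719.
t = (-2.263 − (-3.283)) / 1.6719 = 0.610.
df = n − 2 = 60.
Two-sided p ≈ 0.5441, which is ≥ 0.01, so fail to reject H₀.
The data are consistent with a true slope of -3.283 MPa per unit of curing temperature.

t = 0.610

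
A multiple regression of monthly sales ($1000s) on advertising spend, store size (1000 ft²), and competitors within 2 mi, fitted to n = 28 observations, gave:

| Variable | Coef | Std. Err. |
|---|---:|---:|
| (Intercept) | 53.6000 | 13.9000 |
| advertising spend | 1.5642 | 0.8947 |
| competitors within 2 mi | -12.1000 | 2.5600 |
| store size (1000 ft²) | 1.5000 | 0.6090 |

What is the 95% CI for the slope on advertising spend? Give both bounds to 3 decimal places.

Read off: b = 1.5642, SE = 0.8947 for advertising spend.
df = n − k − 1 = 28 − 3 − 1 = 24.
t* = t_{0.025, 24} = 2.063899.
Margin = t* × SE = 2.063899 × 0.8947 = 1.84657.
CI: 1.5642 ± 1.84657 → (-0.282, 3.411).

(-0.282, 3.411)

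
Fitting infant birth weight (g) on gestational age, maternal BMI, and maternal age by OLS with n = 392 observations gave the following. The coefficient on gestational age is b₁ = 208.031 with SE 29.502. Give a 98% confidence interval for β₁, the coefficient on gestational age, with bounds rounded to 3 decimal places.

(139.114, 276.948)

df = n − k − 1 = 392 − 3 − 1 = 388.
t* = t_{0.01, 388} = 2.335997.
Margin = t* × SE = 2.335997 × 29.502 = 68.91658.
CI: 208.031 ± 68.91658 → (139.114, 276.948).
With 98% confidence, each one-unit increase in gestational age is associated with a change of between 139.114 and 276.948 g in infant birth weight, holding the other predictors fixed.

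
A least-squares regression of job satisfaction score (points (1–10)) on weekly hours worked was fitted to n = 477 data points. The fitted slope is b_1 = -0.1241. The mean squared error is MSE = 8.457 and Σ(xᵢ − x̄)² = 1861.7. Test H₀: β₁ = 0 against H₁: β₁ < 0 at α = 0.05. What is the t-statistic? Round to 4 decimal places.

t = -1.8413

SE(b_1) = √(MSE/Sₓₓ) = √(8.457/1861.7) = 0.067399.
t = -0.1241 / 0.067399 = -1.8413.
df = n − 2 = 475.
One-sided p ≈ 0.0331, which is < 0.05, so reject H₀.
There is evidence that the true slope on weekly hours worked is negative.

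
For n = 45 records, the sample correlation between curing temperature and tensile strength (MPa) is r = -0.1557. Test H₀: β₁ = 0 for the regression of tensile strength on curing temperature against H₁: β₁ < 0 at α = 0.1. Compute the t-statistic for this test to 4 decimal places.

t = r·√(n − 2)/√(1 − r²) = -0.1557·√43/√0.975758 = -1.0336.
df = n − 2 = 43.
One-sided p ≈ 0.1536, which is ≥ 0.1, so fail to reject H₀.
The data do not give significant evidence of a linear association between curing temperature and tensile strength.

t = -1.0336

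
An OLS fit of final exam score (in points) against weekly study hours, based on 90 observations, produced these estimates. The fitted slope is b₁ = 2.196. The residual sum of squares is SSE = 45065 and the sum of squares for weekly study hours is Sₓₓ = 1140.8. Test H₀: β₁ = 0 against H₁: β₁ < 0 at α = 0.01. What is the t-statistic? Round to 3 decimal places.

t = 3.278

MSE = SSE/(n − 2) = 45065/88 = 512.102.
SE(b₁) = √(MSE/Sₓₓ) = √(512.102/1140.8) = 0.669998.
t = 2.196 / 0.669998 = 3.278.
df = n − 2 = 88.
One-sided p ≈ 0.9993, which is ≥ 0.01, so fail to reject H₀.
The data do not give significant evidence that the true slope on weekly study hours is negative.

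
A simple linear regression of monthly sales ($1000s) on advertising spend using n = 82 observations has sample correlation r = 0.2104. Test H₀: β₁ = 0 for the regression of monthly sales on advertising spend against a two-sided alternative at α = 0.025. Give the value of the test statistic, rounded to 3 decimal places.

t = 1.925

t = r·√(n − 2)/√(1 − r²) = 0.2104·√80/√0.955732 = 1.925.
df = n − 2 = 80.
Two-sided p ≈ 0.0578, which is ≥ 0.025, so fail to reject H₀.
The data do not give significant evidence of a linear association between advertising spend and monthly sales.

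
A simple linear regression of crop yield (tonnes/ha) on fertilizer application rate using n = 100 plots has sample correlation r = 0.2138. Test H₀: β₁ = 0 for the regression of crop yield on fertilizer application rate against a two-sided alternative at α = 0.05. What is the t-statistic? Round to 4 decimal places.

t = r·√(n − 2)/√(1 − r²) = 0.2138·√98/√0.95429 = 2.1666.
df = n − 2 = 98.
Two-sided p ≈ 0.0327, which is < 0.05, so reject H₀.
There is evidence of a linear association between fertilizer application rate and crop yield.

t = 2.1666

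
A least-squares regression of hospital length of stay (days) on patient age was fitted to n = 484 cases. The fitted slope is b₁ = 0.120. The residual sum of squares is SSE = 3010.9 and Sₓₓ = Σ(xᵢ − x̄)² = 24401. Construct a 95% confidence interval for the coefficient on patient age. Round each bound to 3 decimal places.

(0.089, 0.151)

MSE = SSE/(n − 2) = 3010.9/482 = 6.24668.
SE(b₁) = √(MSE/Sₓₓ) = √(6.24668/24401) = 0.016.
df = n − 2 = 482.
t* = t_{0.025, 482} = 1.964898.
Margin = t* × SE = 1.964898 × 0.016 = 0.03144.
CI: 0.120 ± 0.03144 → (0.089, 0.151).
With 95% confidence, each one-unit increase in patient age is associated with a change of between 0.089 and 0.151 days in hospital length of stay.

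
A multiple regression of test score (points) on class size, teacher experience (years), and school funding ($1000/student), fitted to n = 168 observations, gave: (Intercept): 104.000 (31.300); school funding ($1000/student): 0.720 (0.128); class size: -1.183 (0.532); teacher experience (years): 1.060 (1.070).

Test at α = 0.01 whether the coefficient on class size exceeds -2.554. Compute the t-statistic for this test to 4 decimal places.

t = 2.5771

Read off: b = -1.183, SE = 0.532 for class size.
H₀: β₁ = -2.554 vs H₁: β₁ > -2.554.
t = (-1.183 − (-2.554)) / 0.532 = 2.5771.
df = n − k − 1 = 168 − 3 − 1 = 164.
One-sided p ≈ 0.0054, which is < 0.01, so reject H₀.
There is evidence that the true slope on class size exceeds -2.554 points per unit, holding the other predictors fixed.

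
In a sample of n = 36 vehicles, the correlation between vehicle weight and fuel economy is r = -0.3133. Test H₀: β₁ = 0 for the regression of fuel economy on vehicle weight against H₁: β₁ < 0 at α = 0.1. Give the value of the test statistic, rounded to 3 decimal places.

t = -1.924

t = r·√(n − 2)/√(1 − r²) = -0.3133·√34/√0.901843 = -1.924.
df = n − 2 = 34.
One-sided p ≈ 0.0314, which is < 0.1, so reject H₀.
There is evidence of a linear association between vehicle weight and fuel economy.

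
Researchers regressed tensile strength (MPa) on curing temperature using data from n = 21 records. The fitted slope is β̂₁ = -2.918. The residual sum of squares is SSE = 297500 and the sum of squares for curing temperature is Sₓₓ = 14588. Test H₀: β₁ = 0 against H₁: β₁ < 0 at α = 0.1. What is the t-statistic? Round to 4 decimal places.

t = -2.8165

MSE = SSE/(n − 2) = 297500/19 = 15657.9.
SE(β̂₁) = √(MSE/Sₓₓ) = √(15657.9/14588) = 1.03602.
t = -2.918 / 1.03602 = -2.8165.
df = n − 2 = 19.
One-sided p ≈ 0.0055, which is < 0.1, so reject H₀.
There is evidence that the true slope on curing temperature is negative.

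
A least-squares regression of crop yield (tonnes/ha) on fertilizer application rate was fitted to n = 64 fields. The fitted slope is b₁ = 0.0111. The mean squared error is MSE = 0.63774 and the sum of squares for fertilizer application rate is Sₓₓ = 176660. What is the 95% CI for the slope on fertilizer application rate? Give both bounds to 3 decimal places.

(0.007, 0.015)

SE(b₁) = √(MSE/Sₓₓ) = √(0.63774/176660) = 0.0019.
df = n − 2 = 62.
t* = t_{0.025, 62} = 1.998972.
Margin = t* × SE = 1.998972 × 0.0019 = 0.00380.
CI: 0.0111 ± 0.00380 → (0.007, 0.015).
With 95% confidence, each one-unit increase in fertilizer application rate is associated with a change of between 0.007 and 0.015 tonnes/ha in crop yield.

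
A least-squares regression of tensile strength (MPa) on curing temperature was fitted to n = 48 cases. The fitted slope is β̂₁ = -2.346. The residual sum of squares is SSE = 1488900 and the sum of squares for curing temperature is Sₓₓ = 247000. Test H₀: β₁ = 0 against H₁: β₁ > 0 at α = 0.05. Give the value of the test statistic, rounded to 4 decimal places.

MSE = SSE/(n − 2) = 1488900/46 = 32367.4.
SE(β̂₁) = √(MSE/Sₓₓ) = √(32367.4/247000) = 0.361997.
t = -2.346 / 0.361997 = -6.4807.
df = n − 2 = 46.
One-sided p ≈ 1.0000, which is ≥ 0.05, so fail to reject H₀.
The data do not give significant evidence that the true slope on curing temperature is positive.

t = -6.4807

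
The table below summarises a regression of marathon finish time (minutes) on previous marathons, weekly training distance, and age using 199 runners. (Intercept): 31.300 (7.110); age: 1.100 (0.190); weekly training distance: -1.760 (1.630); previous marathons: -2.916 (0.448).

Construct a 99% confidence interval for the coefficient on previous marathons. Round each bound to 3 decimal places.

(-4.081, -1.751)

Read off: b = -2.916, SE = 0.448 for previous marathons.
df = n − k − 1 = 199 − 3 − 1 = 195.
t* = t_{0.005, 195} = 2.601276.
Margin = t* × SE = 2.601276 × 0.448 = 1.16537.
CI: -2.916 ± 1.16537 → (-4.081, -1.751).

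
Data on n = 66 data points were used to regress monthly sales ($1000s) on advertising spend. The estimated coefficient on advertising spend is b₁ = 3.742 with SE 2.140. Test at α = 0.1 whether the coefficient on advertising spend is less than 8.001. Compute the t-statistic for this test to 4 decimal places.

t = -1.9902

H₀: β₁ = 8.001 vs H₁: β₁ < 8.001.
t = (b₁ − β₁⁰)/SE = (3.742 − 8.001) / 2.140 = -1.9902.
df = n − 2 = 66 − 2 = 64.
One-sided p ≈ 0.0254, which is < 0.1, so reject H₀.
There is evidence that the true slope on advertising spend is below 8.001 $1000s per unit.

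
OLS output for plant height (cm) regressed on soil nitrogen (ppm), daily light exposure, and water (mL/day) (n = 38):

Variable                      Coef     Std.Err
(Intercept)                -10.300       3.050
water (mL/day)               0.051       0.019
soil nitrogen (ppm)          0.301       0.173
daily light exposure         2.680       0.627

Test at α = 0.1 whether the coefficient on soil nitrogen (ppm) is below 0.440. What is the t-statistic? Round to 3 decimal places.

t = -0.803

Read off: b = 0.301, SE = 0.173 for soil nitrogen (ppm).
H₀: β₁ = 0.440 vs H₁: β₁ < 0.440.
t = (0.301 − 0.440) / 0.173 = -0.803.
df = n − k − 1 = 38 − 3 − 1 = 34.
One-sided p ≈ 0.2136, which is ≥ 0.1, so fail to reject H₀.
The data do not give significant evidence that the true slope on soil nitrogen (ppm) is below 0.440 cm per unit, holding the other predictors fixed.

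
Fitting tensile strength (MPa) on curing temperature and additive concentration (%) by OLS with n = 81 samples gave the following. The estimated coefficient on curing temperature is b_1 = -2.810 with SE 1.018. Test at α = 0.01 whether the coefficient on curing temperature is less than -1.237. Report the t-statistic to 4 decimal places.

t = -1.5452

H₀: β₁ = -1.237 vs H₁: β₁ < -1.237.
t = (b_1 − β₁⁰)/SE = (-2.810 − (-1.237)) / 1.018 = -1.5452.
df = n − k − 1 = 81 − 2 − 1 = 78.
One-sided p ≈ 0.0632, which is ≥ 0.01, so fail to reject H₀.
The data do not give significant evidence that the true slope on curing temperature is below -1.237 MPa per unit, holding the other predictors fixed.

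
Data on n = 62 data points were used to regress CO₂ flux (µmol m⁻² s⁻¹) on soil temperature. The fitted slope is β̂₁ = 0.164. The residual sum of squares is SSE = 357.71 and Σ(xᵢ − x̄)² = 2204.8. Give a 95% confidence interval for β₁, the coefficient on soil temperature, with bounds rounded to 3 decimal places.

MSE = SSE/(n − 2) = 357.71/60 = 5.96183.
SE(β̂₁) = √(MSE/Sₓₓ) = √(5.96183/2204.8) = 0.0520002.
df = n − 2 = 60.
t* = t_{0.025, 60} = 2.000298.
Margin = t* × SE = 2.000298 × 0.0520002 = 0.10402.
CI: 0.164 ± 0.10402 → (0.060, 0.268).
With 95% confidence, each one-unit increase in soil temperature is associated with a change of between 0.060 and 0.268 µmol m⁻² s⁻¹ in CO₂ flux.

(0.060, 0.268)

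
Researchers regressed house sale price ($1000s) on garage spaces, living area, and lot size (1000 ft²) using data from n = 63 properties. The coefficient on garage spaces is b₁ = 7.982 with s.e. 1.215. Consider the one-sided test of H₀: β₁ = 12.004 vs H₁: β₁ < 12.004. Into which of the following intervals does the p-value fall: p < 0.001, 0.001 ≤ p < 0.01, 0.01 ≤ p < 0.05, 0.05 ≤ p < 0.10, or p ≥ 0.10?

t = (7.982 − 12.004) / 1.215 = -3.310.
df = n − k − 1 = 63 − 3 − 1 = 59.
One-sided p = P(T_{59} < t) ≈ 0.0008.
So p < 0.001.

p < 0.001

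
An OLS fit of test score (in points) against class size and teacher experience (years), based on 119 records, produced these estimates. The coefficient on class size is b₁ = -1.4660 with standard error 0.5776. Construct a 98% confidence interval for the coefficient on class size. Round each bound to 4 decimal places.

(-2.8285, -0.1035)

df = n − k − 1 = 119 − 2 − 1 = 116.
t* = t_{0.01, 116} = 2.358924.
Margin = t* × SE = 2.358924 × 0.5776 = 1.362515.
CI: -1.4660 ± 1.362515 → (-2.8285, -0.1035).
With 98% confidence, each one-unit increase in class size is associated with a change of between -2.8285 and -0.1035 points in test score, holding the other predictors fixed.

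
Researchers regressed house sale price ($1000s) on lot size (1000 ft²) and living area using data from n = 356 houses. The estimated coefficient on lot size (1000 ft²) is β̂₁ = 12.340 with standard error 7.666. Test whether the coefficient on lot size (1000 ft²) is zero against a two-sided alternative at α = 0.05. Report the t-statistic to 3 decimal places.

H₀: β₁ = 0 vs H₁: β₁ ≠ 0.
t = (β̂₁ − β₁⁰)/SE = 12.340 / 7.666 = 1.610.
df = n − k − 1 = 356 − 2 − 1 = 353.
Two-sided p ≈ 0.1084, which is ≥ 0.05, so fail to reject H₀.
The data do not give significant evidence of an association between lot size (1000 ft²) and house sale price, after adjusting for the other predictors.

t = 1.610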